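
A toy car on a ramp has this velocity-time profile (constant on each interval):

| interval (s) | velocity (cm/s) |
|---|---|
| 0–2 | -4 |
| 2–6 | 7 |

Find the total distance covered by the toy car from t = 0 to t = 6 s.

36 cm

Distance (not displacement) is the total path length: add the absolute areas under v-t.
0–2 s: |-4| × 2 = 8 cm
2–6 s: |7| × 4 = 28 cm
Total distance = 36 cm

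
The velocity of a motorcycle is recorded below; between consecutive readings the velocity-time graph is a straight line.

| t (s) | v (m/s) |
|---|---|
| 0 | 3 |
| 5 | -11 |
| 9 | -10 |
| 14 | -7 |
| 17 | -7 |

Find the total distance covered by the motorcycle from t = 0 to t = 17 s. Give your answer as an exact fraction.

Distance (not displacement) is the total path length: add the absolute areas under v-t.
0–5 s: v = 0 at t = 15/14 s; triangle areas 45/28 + 605/28 = 325/14 m
5–9 s: |½(-11 + -10)(4)| = 42 m
9–14 s: |½(-10 + -7)(5)| = 42.5 m
14–17 s: |-7| × 3 = 21 m
Total distance = 901/7 m

901/7 m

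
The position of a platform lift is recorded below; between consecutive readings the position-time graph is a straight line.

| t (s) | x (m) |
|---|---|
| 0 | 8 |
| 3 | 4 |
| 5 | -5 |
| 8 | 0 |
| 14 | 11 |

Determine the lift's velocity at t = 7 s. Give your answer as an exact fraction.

Velocity is the slope of the x-t graph on 5–8 s: (0 − -5)/(8 − 5) = 5/3 m/s.

5/3 m/s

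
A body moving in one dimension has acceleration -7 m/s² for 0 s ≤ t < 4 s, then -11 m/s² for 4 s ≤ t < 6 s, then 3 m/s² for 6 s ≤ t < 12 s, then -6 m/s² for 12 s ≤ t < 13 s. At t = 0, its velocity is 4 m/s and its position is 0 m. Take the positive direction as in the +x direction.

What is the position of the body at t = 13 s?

-363 m

On each constant-a segment, Δv = aΔt and Δx = v₀Δt + ½aΔt²; chain segment to segment.
0–4 s: v starts 4 m/s; Δx = 4·4 + ½·-7·4² = -40 m; v ends -24 m/s.
4–6 s: v starts -24 m/s; Δx = -24·2 + ½·-11·2² = -70 m; v ends -46 m/s.
6–12 s: v starts -46 m/s; Δx = -46·6 + ½·3·6² = -222 m; v ends -28 m/s.
12–13 s: v starts -28 m/s; Δx = -28·1 + ½·-6·1² = -31 m; v ends -34 m/s.
x(13) = 0 + Σ Δx = -363 m.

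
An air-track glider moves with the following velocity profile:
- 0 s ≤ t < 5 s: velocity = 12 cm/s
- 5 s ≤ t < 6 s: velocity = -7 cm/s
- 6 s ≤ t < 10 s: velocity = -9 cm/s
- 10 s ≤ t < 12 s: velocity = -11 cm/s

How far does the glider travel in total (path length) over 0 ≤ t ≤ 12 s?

Total distance travelled is ∫|v| dt — sum the magnitudes of each area piece.
0–5 s: |12| × 5 = 60 cm
5–6 s: |-7| × 1 = 7 cm
6–10 s: |-9| × 4 = 36 cm
10–12 s: |-11| × 2 = 22 cm
Total distance = 125 cm

125 cm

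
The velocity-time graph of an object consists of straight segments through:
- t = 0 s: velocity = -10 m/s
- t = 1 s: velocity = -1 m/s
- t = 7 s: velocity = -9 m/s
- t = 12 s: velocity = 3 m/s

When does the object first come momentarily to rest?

v changes sign on 7–12 s (from -9 to 3); the graph is linear there, so v = 0 at t = 7 + (9)·(12 − 7)/(3 − -9) = 10.75 s.

t = 10.75 s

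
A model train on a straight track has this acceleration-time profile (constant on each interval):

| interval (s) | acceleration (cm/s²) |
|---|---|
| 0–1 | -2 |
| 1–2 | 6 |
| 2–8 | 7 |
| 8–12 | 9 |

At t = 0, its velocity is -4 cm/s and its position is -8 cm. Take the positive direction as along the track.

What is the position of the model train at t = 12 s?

On each constant-a segment, Δv = aΔt and Δx = v₀Δt + ½aΔt²; chain segment to segment.
0–1 s: v starts -4 cm/s; Δx = -4·1 + ½·-2·1² = -5 cm; v ends -6 cm/s.
1–2 s: v starts -6 cm/s; Δx = -6·1 + ½·6·1² = -3 cm; v ends 0 cm/s.
2–8 s: v starts 0 cm/s; Δx = 0·6 + ½·7·6² = 126 cm; v ends 42 cm/s.
8–12 s: v starts 42 cm/s; Δx = 42·4 + ½·9·4² = 240 cm; v ends 78 cm/s.
x(12) = -8 + Σ Δx = 350 cm.

350 cm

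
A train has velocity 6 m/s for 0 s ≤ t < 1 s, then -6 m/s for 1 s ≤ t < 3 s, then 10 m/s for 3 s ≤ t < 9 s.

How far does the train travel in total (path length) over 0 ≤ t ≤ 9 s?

Distance (not displacement) is the total path length: add the absolute areas under v-t.
0–1 s: |6| × 1 = 6 m
1–3 s: |-6| × 2 = 12 m
3–9 s: |10| × 6 = 60 m
Total distance = 78 m

78 m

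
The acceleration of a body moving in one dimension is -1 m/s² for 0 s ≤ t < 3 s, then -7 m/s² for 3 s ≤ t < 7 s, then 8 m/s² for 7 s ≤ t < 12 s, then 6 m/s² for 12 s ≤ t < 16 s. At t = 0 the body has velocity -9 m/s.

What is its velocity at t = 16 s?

24 m/s

Δv equals the area under the a-t graph; then v = v₀ + Δv.
0–3 s: -1 × 3 = -3 m/s
3–7 s: -7 × 4 = -28 m/s
7–12 s: 8 × 5 = 40 m/s
12–16 s: 6 × 4 = 24 m/s
Δv = 33 m/s, so v(16) = -9 + (33) = 24 m/s.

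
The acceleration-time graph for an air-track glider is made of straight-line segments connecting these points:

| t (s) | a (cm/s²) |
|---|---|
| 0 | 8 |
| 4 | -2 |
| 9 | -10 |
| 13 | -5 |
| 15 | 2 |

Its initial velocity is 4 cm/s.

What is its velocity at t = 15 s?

-47 cm/s

Δv equals the area under the a-t graph; then v = v₀ + Δv.
0–4 s: ½(8 + -2)(4) = 12 cm/s
4–9 s: ½(-2 + -10)(5) = -30 cm/s
9–13 s: ½(-10 + -5)(4) = -30 cm/s
13–15 s: ½(-5 + 2)(2) = -3 cm/s
Δv = -51 cm/s, so v(15) = 4 + (-51) = -47 cm/s.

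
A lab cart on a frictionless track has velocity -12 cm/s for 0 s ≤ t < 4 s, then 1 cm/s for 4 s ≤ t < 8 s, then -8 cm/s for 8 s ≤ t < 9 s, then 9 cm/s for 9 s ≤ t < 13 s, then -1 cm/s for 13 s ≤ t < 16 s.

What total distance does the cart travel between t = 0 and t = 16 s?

99 cm

Total distance travelled is ∫|v| dt — sum the magnitudes of each area piece.
0–4 s: |-12| × 4 = 48 cm
4–8 s: |1| × 4 = 4 cm
8–9 s: |-8| × 1 = 8 cm
9–13 s: |9| × 4 = 36 cm
13–16 s: |-1| × 3 = 3 cm
Total distance = 99 cm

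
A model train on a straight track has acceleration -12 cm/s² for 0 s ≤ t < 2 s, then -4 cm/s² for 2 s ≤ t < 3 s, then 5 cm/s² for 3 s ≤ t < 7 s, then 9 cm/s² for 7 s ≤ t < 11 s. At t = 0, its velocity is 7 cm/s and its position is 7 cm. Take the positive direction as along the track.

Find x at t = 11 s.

On each constant-a segment, Δv = aΔt and Δx = v₀Δt + ½aΔt²; chain segment to segment.
0–2 s: v starts 7 cm/s; Δx = 7·2 + ½·-12·2² = -10 cm; v ends -17 cm/s.
2–3 s: v starts -17 cm/s; Δx = -17·1 + ½·-4·1² = -19 cm; v ends -21 cm/s.
3–7 s: v starts -21 cm/s; Δx = -21·4 + ½·5·4² = -44 cm; v ends -1 cm/s.
7–11 s: v starts -1 cm/s; Δx = -1·4 + ½·9·4² = 68 cm; v ends 35 cm/s.
x(11) = 7 + Σ Δx = 2 cm.

2 cm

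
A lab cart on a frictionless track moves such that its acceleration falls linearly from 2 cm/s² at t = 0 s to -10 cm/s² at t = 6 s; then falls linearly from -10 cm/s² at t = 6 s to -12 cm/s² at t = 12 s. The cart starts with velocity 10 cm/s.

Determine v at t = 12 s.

-80 cm/s

Δv equals the area under the a-t graph; then v = v₀ + Δv.
0–6 s: ½(2 + -10)(6) = -24 cm/s
6–12 s: ½(-10 + -12)(6) = -66 cm/s
Δv = -90 cm/s, so v(12) = 10 + (-90) = -80 cm/s.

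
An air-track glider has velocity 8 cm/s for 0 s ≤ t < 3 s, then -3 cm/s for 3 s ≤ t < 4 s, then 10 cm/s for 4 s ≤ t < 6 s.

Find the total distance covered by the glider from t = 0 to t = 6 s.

Distance (not displacement) is the total path length: add the absolute areas under v-t.
0–3 s: |8| × 3 = 24 cm
3–4 s: |-3| × 1 = 3 cm
4–6 s: |10| × 2 = 20 cm
Total distance = 47 cm

47 cm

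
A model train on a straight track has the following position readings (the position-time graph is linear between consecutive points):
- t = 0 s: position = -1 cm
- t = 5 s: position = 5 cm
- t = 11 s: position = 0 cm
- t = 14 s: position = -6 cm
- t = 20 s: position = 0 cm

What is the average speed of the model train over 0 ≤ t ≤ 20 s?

1.15 cm/s

Average speed = (total path length)/(elapsed time); on a piecewise-linear x-t graph the path length is Σ|Δx|.
0–5 s: |Δx| = |5 − -1| = 6 cm
5–11 s: |Δx| = |0 − 5| = 5 cm
11–14 s: |Δx| = |-6 − 0| = 6 cm
14–20 s: |Δx| = |0 − -6| = 6 cm
Total path = 23 cm; average speed = 23/20 = 1.15 cm/s.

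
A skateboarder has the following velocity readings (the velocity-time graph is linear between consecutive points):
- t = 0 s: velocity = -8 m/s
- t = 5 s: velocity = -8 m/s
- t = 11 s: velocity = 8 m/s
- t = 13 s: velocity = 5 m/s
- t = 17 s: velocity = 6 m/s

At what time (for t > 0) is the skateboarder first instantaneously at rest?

t = 8 s

v changes sign on 5–11 s (from -8 to 8); the graph is linear there, so v = 0 at t = 5 + (8)·(11 − 5)/(8 − -8) = 8 s.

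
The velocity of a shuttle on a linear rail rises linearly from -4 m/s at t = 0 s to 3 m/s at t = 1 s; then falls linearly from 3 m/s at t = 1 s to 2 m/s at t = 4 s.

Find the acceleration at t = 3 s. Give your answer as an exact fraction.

Acceleration is the slope of the v-t graph on 1–4 s: (2 − 3)/(4 − 1) = -1/3 m/s².

-1/3 m/s²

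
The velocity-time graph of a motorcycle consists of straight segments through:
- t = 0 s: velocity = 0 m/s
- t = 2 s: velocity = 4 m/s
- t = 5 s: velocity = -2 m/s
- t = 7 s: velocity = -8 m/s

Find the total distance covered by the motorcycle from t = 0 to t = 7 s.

Distance (not displacement) is the total path length: add the absolute areas under v-t.
0–2 s: |½(0 + 4)(2)| = 4 m
2–5 s: v = 0 at t = 4 s; triangle areas 4 + 1 = 5 m
5–7 s: |½(-2 + -8)(2)| = 10 m
Total distance = 19 m

19 m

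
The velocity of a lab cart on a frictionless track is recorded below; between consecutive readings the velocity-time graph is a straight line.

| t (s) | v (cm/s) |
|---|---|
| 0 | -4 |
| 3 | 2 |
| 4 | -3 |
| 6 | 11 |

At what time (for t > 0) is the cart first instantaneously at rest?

t = 2 s

v changes sign on 0–3 s (from -4 to 2); the graph is linear there, so v = 0 at t = 0 + (4)·(3 − 0)/(2 − -4) = 2 s.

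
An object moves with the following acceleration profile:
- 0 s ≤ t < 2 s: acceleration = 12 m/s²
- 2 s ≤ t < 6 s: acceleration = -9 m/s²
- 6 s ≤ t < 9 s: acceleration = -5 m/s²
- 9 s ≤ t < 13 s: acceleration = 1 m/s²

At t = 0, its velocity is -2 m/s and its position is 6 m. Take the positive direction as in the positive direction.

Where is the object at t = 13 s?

-130.5 m

On each constant-a segment, Δv = aΔt and Δx = v₀Δt + ½aΔt²; chain segment to segment.
0–2 s: v starts -2 m/s; Δx = -2·2 + ½·12·2² = 20 m; v ends 22 m/s.
2–6 s: v starts 22 m/s; Δx = 22·4 + ½·-9·4² = 16 m; v ends -14 m/s.
6–9 s: v starts -14 m/s; Δx = -14·3 + ½·-5·3² = -64.5 m; v ends -29 m/s.
9–13 s: v starts -29 m/s; Δx = -29·4 + ½·1·4² = -108 m; v ends -25 m/s.
x(13) = 6 + Σ Δx = -130.5 m.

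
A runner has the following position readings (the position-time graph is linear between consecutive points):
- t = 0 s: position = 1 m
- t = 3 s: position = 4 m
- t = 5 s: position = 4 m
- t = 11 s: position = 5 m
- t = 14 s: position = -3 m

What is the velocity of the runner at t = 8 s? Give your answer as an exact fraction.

1/6 m/s

Velocity is the slope of the x-t graph on 5–11 s: (5 − 4)/(11 − 5) = 1/6 m/s.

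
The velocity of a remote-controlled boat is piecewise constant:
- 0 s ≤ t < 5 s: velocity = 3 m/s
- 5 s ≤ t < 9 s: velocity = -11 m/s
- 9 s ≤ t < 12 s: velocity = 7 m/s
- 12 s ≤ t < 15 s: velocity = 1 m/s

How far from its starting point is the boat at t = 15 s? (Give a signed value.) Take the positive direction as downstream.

Displacement is the signed area under the v-t curve.
0–5 s: 3 × 5 = 15 m
5–9 s: -11 × 4 = -44 m
9–12 s: 7 × 3 = 21 m
12–15 s: 1 × 3 = 3 m
Net displacement = -5 m

-5 m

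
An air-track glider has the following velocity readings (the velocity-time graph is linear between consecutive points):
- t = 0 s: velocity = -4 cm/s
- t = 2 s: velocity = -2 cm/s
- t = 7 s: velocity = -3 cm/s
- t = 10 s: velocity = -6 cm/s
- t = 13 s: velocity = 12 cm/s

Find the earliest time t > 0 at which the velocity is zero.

v changes sign on 10–13 s (from -6 to 12); the graph is linear there, so v = 0 at t = 10 + (6)·(13 − 10)/(12 − -6) = 11 s.

t = 11 s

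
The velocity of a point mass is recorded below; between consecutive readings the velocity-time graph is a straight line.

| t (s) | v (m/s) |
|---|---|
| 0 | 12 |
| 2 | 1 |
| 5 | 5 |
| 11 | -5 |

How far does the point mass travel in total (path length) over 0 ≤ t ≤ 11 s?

Distance (not displacement) is the total path length: add the absolute areas under v-t.
0–2 s: |½(12 + 1)(2)| = 13 m
2–5 s: |½(1 + 5)(3)| = 9 m
5–11 s: v = 0 at t = 8 s; triangle areas 7.5 + 7.5 = 15 m
Total distance = 37 m

37 m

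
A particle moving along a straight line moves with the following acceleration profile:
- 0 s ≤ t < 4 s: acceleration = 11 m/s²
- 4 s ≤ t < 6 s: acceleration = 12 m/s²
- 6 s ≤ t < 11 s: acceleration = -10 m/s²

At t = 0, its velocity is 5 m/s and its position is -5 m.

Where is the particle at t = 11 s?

465 m

On each constant-a segment, Δv = aΔt and Δx = v₀Δt + ½aΔt²; chain segment to segment.
0–4 s: v starts 5 m/s; Δx = 5·4 + ½·11·4² = 108 m; v ends 49 m/s.
4–6 s: v starts 49 m/s; Δx = 49·2 + ½·12·2² = 122 m; v ends 73 m/s.
6–11 s: v starts 73 m/s; Δx = 73·5 + ½·-10·5² = 240 m; v ends 23 m/s.
x(11) = -5 + Σ Δx = 465 m.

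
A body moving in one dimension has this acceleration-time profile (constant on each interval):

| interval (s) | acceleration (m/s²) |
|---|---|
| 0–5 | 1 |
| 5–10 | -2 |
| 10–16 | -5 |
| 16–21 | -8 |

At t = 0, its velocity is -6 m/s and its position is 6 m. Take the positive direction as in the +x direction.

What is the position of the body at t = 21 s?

On each constant-a segment, Δv = aΔt and Δx = v₀Δt + ½aΔt²; chain segment to segment.
0–5 s: v starts -6 m/s; Δx = -6·5 + ½·1·5² = -17.5 m; v ends -1 m/s.
5–10 s: v starts -1 m/s; Δx = -1·5 + ½·-2·5² = -30 m; v ends -11 m/s.
10–16 s: v starts -11 m/s; Δx = -11·6 + ½·-5·6² = -156 m; v ends -41 m/s.
16–21 s: v starts -41 m/s; Δx = -41·5 + ½·-8·5² = -305 m; v ends -81 m/s.
x(21) = 6 + Σ Δx = -502.5 m.

-502.5 m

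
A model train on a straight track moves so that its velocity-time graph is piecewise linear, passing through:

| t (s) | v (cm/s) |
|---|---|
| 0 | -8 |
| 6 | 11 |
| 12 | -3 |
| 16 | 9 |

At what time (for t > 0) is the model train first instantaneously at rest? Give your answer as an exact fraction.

v changes sign on 0–6 s (from -8 to 11); the graph is linear there, so v = 0 at t = 0 + (8)·(6 − 0)/(11 − -8) = 48/19 s.

t = 48/19 s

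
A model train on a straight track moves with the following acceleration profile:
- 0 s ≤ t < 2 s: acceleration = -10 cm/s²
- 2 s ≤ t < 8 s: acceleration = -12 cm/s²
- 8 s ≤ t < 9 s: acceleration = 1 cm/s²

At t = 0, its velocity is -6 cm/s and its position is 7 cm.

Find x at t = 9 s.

On each constant-a segment, Δv = aΔt and Δx = v₀Δt + ½aΔt²; chain segment to segment.
0–2 s: v starts -6 cm/s; Δx = -6·2 + ½·-10·2² = -32 cm; v ends -26 cm/s.
2–8 s: v starts -26 cm/s; Δx = -26·6 + ½·-12·6² = -372 cm; v ends -98 cm/s.
8–9 s: v starts -98 cm/s; Δx = -98·1 + ½·1·1² = -97.5 cm; v ends -97 cm/s.
x(9) = 7 + Σ Δx = -494.5 cm.

-494.5 cm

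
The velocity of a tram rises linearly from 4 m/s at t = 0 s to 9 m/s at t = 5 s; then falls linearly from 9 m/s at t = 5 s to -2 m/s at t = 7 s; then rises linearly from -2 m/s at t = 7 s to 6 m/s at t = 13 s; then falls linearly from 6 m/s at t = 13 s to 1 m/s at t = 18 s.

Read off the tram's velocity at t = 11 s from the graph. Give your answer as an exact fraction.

On 7–13 s the graph is linear from -2 to 6 m/s: v(11) = -2 + (6 − -2)·(11 − 7)/(13 − 7) = 10/3 m/s.

10/3 m/s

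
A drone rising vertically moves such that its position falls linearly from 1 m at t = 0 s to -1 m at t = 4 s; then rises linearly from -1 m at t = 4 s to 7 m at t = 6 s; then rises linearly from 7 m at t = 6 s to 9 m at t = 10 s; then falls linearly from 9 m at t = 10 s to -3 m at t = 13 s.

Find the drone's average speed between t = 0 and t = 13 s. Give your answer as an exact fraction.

24/13 m/s

Average speed = (total path length)/(elapsed time); on a piecewise-linear x-t graph the path length is Σ|Δx|.
0–4 s: |Δx| = |-1 − 1| = 2 m
4–6 s: |Δx| = |7 − -1| = 8 m
6–10 s: |Δx| = |9 − 7| = 2 m
10–13 s: |Δx| = |-3 − 9| = 12 m
Total path = 24 m; average speed = 24/13 = 24/13 m/s.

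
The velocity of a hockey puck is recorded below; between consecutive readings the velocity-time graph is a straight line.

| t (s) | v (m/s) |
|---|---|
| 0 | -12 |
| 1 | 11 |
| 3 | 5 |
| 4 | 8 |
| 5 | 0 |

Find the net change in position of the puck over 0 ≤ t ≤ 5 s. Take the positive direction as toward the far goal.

26 m

Displacement is the signed area under the v-t curve.
0–1 s: ½(-12 + 11)(1) = -0.5 m
1–3 s: ½(11 + 5)(2) = 16 m
3–4 s: ½(5 + 8)(1) = 6.5 m
4–5 s: ½(8 + 0)(1) = 4 m
Net displacement = 26 m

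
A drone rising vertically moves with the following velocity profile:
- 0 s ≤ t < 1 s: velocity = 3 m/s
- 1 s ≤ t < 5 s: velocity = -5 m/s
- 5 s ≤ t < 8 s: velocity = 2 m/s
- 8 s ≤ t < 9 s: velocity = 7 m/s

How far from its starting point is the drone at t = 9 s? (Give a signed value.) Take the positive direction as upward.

-4 m

Displacement is the signed area under the v-t curve.
0–1 s: 3 × 1 = 3 m
1–5 s: -5 × 4 = -20 m
5–8 s: 2 × 3 = 6 m
8–9 s: 7 × 1 = 7 m
Net displacement = -4 m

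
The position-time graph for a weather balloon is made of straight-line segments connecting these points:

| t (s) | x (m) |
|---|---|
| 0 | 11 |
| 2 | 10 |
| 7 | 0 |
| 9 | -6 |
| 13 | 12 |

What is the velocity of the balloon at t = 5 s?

-2 m/s

Velocity is the slope of the x-t graph on 2–7 s: (0 − 10)/(7 − 2) = -2 m/s.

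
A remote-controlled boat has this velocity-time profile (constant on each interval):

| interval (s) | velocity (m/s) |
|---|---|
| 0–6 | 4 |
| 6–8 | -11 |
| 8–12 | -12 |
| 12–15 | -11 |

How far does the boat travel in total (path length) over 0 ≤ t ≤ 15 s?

127 m

Distance (not displacement) is the total path length: add the absolute areas under v-t.
0–6 s: |4| × 6 = 24 m
6–8 s: |-11| × 2 = 22 m
8–12 s: |-12| × 4 = 48 m
12–15 s: |-11| × 3 = 33 m
Total distance = 127 m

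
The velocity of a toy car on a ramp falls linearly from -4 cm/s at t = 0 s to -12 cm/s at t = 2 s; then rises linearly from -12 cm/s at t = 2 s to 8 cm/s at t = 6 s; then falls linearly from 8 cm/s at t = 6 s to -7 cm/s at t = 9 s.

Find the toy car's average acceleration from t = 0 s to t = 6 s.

Average acceleration = Δv/Δt = (8 − -4)/(6 − 0) = 2 cm/s².

2 cm/s²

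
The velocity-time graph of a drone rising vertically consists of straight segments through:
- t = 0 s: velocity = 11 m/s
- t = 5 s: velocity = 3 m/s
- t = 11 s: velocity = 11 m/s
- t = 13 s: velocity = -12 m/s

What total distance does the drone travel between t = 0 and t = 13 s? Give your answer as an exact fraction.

Distance (not displacement) is the total path length: add the absolute areas under v-t.
0–5 s: |½(11 + 3)(5)| = 35 m
5–11 s: |½(3 + 11)(6)| = 42 m
11–13 s: v = 0 at t = 275/23 s; triangle areas 121/23 + 144/23 = 265/23 m
Total distance = 2036/23 m

2036/23 m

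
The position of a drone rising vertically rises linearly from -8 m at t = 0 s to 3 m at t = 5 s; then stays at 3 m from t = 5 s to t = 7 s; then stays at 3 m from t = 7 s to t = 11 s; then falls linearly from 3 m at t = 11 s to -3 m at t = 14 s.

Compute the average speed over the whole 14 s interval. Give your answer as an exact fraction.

Average speed = (total path length)/(elapsed time); on a piecewise-linear x-t graph the path length is Σ|Δx|.
0–5 s: |Δx| = |3 − -8| = 11 m
5–7 s: |Δx| = |3 − 3| = 0 m
7–11 s: |Δx| = |3 − 3| = 0 m
11–14 s: |Δx| = |-3 − 3| = 6 m
Total path = 17 m; average speed = 17/14 = 17/14 m/s.

17/14 m/s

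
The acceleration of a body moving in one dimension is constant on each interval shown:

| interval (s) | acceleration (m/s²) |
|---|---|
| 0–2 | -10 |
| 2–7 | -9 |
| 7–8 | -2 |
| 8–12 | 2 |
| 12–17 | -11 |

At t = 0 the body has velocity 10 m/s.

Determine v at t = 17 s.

-104 m/s

Δv equals the area under the a-t graph; then v = v₀ + Δv.
0–2 s: -10 × 2 = -20 m/s
2–7 s: -9 × 5 = -45 m/s
7–8 s: -2 × 1 = -2 m/s
8–12 s: 2 × 4 = 8 m/s
12–17 s: -11 × 5 = -55 m/s
Δv = -114 m/s, so v(17) = 10 + (-114) = -104 m/s.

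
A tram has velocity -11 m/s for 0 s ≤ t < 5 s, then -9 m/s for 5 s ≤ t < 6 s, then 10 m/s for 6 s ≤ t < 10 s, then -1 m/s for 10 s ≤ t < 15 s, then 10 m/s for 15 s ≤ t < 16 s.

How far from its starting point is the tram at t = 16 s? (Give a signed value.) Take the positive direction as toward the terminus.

-19 m

Net displacement equals the area under the velocity-time graph (areas below the axis count negative).
0–5 s: -11 × 5 = -55 m
5–6 s: -9 × 1 = -9 m
6–10 s: 10 × 4 = 40 m
10–15 s: -1 × 5 = -5 m
15–16 s: 10 × 1 = 10 m
Net displacement = -19 m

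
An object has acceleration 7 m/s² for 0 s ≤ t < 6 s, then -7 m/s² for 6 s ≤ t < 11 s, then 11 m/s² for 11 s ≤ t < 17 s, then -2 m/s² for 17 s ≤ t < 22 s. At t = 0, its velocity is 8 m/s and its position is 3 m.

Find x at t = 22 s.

1007.5 m

On each constant-a segment, Δv = aΔt and Δx = v₀Δt + ½aΔt²; chain segment to segment.
0–6 s: v starts 8 m/s; Δx = 8·6 + ½·7·6² = 174 m; v ends 50 m/s.
6–11 s: v starts 50 m/s; Δx = 50·5 + ½·-7·5² = 162.5 m; v ends 15 m/s.
11–17 s: v starts 15 m/s; Δx = 15·6 + ½·11·6² = 288 m; v ends 81 m/s.
17–22 s: v starts 81 m/s; Δx = 81·5 + ½·-2·5² = 380 m; v ends 71 m/s.
x(22) = 3 + Σ Δx = 1007.5 m.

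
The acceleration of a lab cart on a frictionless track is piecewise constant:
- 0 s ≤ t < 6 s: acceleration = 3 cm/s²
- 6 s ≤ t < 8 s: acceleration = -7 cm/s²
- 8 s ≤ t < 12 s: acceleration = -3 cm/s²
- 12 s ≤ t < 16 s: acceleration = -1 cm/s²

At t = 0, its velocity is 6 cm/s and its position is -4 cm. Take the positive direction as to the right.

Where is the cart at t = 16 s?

120 cm

On each constant-a segment, Δv = aΔt and Δx = v₀Δt + ½aΔt²; chain segment to segment.
0–6 s: v starts 6 cm/s; Δx = 6·6 + ½·3·6² = 90 cm; v ends 24 cm/s.
6–8 s: v starts 24 cm/s; Δx = 24·2 + ½·-7·2² = 34 cm; v ends 10 cm/s.
8–12 s: v starts 10 cm/s; Δx = 10·4 + ½·-3·4² = 16 cm; v ends -2 cm/s.
12–16 s: v starts -2 cm/s; Δx = -2·4 + ½·-1·4² = -16 cm; v ends -6 cm/s.
x(16) = -4 + Σ Δx = 120 cm.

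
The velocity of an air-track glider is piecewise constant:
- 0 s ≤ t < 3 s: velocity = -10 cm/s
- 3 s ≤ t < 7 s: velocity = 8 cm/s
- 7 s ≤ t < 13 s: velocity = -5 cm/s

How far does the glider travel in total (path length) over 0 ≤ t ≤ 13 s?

Distance (not displacement) is the total path length: add the absolute areas under v-t.
0–3 s: |-10| × 3 = 30 cm
3–7 s: |8| × 4 = 32 cm
7–13 s: |-5| × 6 = 30 cm
Total distance = 92 cm

92 cm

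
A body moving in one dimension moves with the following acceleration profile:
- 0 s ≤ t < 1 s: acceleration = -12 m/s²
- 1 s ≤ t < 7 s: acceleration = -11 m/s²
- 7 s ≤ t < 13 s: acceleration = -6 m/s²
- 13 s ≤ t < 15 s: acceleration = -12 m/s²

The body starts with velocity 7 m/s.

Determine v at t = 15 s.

-131 m/s

Δv equals the area under the a-t graph; then v = v₀ + Δv.
0–1 s: -12 × 1 = -12 m/s
1–7 s: -11 × 6 = -66 m/s
7–13 s: -6 × 6 = -36 m/s
13–15 s: -12 × 2 = -24 m/s
Δv = -138 m/s, so v(15) = 7 + (-138) = -131 m/s.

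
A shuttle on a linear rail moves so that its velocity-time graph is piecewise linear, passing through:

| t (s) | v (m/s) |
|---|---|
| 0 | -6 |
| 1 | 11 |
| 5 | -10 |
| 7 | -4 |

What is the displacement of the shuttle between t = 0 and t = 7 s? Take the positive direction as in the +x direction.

-9.5 m

Displacement is the signed area under the v-t curve.
0–1 s: ½(-6 + 11)(1) = 2.5 m
1–5 s: ½(11 + -10)(4) = 2 m
5–7 s: ½(-10 + -4)(2) = -14 m
Net displacement = -9.5 m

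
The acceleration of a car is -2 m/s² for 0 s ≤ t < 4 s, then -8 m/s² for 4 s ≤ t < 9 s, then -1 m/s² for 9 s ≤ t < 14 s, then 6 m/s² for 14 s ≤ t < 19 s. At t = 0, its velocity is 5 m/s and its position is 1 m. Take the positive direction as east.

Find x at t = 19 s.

On each constant-a segment, Δv = aΔt and Δx = v₀Δt + ½aΔt²; chain segment to segment.
0–4 s: v starts 5 m/s; Δx = 5·4 + ½·-2·4² = 4 m; v ends -3 m/s.
4–9 s: v starts -3 m/s; Δx = -3·5 + ½·-8·5² = -115 m; v ends -43 m/s.
9–14 s: v starts -43 m/s; Δx = -43·5 + ½·-1·5² = -227.5 m; v ends -48 m/s.
14–19 s: v starts -48 m/s; Δx = -48·5 + ½·6·5² = -165 m; v ends -18 m/s.
x(19) = 1 + Σ Δx = -502.5 m.

-502.5 m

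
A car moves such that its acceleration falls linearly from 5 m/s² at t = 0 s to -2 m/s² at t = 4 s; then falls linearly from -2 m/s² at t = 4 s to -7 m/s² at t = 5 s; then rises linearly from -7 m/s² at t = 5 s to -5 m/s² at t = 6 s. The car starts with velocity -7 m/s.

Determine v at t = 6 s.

Δv equals the area under the a-t graph; then v = v₀ + Δv.
0–4 s: ½(5 + -2)(4) = 6 m/s
4–5 s: ½(-2 + -7)(1) = -4.5 m/s
5–6 s: ½(-7 + -5)(1) = -6 m/s
Δv = -4.5 m/s, so v(6) = -7 + (-4.5) = -11.5 m/s.

-11.5 m/s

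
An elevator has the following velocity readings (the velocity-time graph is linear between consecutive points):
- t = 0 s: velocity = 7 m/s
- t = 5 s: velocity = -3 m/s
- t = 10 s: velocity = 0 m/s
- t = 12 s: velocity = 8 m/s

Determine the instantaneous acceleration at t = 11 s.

Acceleration is the slope of the v-t graph on 10–12 s: (8 − 0)/(12 − 10) = 4 m/s².

4 m/s²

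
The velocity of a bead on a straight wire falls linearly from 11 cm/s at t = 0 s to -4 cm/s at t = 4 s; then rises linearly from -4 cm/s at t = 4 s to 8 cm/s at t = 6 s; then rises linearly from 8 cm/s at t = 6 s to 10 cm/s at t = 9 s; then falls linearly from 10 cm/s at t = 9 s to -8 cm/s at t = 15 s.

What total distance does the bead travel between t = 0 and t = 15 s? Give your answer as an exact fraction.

1189/15 cm

Distance (not displacement) is the total path length: add the absolute areas under v-t.
0–4 s: v = 0 at t = 44/15 s; triangle areas 242/15 + 32/15 = 274/15 cm
4–6 s: v = 0 at t = 14/3 s; triangle areas 4/3 + 16/3 = 20/3 cm
6–9 s: |½(8 + 10)(3)| = 27 cm
9–15 s: v = 0 at t = 37/3 s; triangle areas 50/3 + 32/3 = 82/3 cm
Total distance = 1189/15 cm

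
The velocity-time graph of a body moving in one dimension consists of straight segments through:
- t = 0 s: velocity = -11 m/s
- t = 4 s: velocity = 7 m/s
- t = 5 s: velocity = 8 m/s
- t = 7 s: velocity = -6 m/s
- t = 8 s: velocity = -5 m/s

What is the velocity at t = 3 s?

2.5 m/s

On 0–4 s the graph is linear from -11 to 7 m/s: v(3) = -11 + (7 − -11)·(3 − 0)/(4 − 0) = 2.5 m/s.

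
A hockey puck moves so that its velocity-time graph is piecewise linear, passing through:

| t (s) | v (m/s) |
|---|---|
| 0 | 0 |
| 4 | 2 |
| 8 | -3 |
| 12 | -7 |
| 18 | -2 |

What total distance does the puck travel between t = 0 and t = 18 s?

56.2 m

Distance (not displacement) is the total path length: add the absolute areas under v-t.
0–4 s: |½(0 + 2)(4)| = 4 m
4–8 s: v = 0 at t = 5.6 s; triangle areas 1.6 + 3.6 = 5.2 m
8–12 s: |½(-3 + -7)(4)| = 20 m
12–18 s: |½(-7 + -2)(6)| = 27 m
Total distance = 56.2 m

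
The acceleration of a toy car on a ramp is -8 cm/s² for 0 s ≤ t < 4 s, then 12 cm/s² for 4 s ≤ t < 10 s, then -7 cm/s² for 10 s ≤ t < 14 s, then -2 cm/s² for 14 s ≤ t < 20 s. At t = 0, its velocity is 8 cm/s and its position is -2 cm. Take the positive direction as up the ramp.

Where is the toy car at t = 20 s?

258 cm

On each constant-a segment, Δv = aΔt and Δx = v₀Δt + ½aΔt²; chain segment to segment.
0–4 s: v starts 8 cm/s; Δx = 8·4 + ½·-8·4² = -32 cm; v ends -24 cm/s.
4–10 s: v starts -24 cm/s; Δx = -24·6 + ½·12·6² = 72 cm; v ends 48 cm/s.
10–14 s: v starts 48 cm/s; Δx = 48·4 + ½·-7·4² = 136 cm; v ends 20 cm/s.
14–20 s: v starts 20 cm/s; Δx = 20·6 + ½·-2·6² = 84 cm; v ends 8 cm/s.
x(20) = -2 + Σ Δx = 258 cm.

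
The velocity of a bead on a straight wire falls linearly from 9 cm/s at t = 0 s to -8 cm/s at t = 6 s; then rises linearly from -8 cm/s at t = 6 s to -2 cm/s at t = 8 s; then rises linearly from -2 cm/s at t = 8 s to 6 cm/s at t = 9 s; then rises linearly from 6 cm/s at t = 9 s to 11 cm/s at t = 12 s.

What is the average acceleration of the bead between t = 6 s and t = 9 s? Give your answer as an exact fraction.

Average acceleration = Δv/Δt = (6 − -8)/(9 − 6) = 14/3 cm/s².

14/3 cm/s²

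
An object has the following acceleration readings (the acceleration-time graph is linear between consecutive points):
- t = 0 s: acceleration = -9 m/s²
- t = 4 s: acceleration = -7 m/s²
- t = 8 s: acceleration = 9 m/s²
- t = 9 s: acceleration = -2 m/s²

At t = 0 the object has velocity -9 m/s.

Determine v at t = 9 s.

-33.5 m/s

Δv equals the area under the a-t graph; then v = v₀ + Δv.
0–4 s: ½(-9 + -7)(4) = -32 m/s
4–8 s: ½(-7 + 9)(4) = 4 m/s
8–9 s: ½(9 + -2)(1) = 3.5 m/s
Δv = -24.5 m/s, so v(9) = -9 + (-24.5) = -33.5 m/s.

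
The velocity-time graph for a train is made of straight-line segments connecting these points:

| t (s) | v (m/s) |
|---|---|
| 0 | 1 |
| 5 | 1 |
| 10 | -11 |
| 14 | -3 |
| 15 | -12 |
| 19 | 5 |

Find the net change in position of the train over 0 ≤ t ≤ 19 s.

-69.5 m

Net displacement equals the area under the velocity-time graph (areas below the axis count negative).
0–5 s: 1 × 5 = 5 m
5–10 s: ½(1 + -11)(5) = -25 m
10–14 s: ½(-11 + -3)(4) = -28 m
14–15 s: ½(-3 + -12)(1) = -7.5 m
15–19 s: ½(-12 + 5)(4) = -14 m
Net displacement = -69.5 m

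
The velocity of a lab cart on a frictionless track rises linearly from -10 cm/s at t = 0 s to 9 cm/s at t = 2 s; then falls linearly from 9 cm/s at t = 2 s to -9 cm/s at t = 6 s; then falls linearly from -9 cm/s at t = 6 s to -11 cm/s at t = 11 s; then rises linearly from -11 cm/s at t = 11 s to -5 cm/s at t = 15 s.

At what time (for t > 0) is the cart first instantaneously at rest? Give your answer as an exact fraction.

t = 20/19 s

v changes sign on 0–2 s (from -10 to 9); the graph is linear there, so v = 0 at t = 0 + (10)·(2 − 0)/(9 − -10) = 20/19 s.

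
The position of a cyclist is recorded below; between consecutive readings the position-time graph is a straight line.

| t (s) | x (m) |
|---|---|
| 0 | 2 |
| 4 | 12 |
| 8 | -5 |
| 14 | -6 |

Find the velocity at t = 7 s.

-4.25 m/s

Velocity is the slope of the x-t graph on 4–8 s: (-5 − 12)/(8 − 4) = -4.25 m/s.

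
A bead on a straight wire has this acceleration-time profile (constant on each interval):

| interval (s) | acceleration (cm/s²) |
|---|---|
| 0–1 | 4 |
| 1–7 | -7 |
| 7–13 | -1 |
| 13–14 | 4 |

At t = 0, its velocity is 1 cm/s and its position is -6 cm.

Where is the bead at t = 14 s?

-380 cm

On each constant-a segment, Δv = aΔt and Δx = v₀Δt + ½aΔt²; chain segment to segment.
0–1 s: v starts 1 cm/s; Δx = 1·1 + ½·4·1² = 3 cm; v ends 5 cm/s.
1–7 s: v starts 5 cm/s; Δx = 5·6 + ½·-7·6² = -96 cm; v ends -37 cm/s.
7–13 s: v starts -37 cm/s; Δx = -37·6 + ½·-1·6² = -240 cm; v ends -43 cm/s.
13–14 s: v starts -43 cm/s; Δx = -43·1 + ½·4·1² = -41 cm; v ends -39 cm/s.
x(14) = -6 + Σ Δx = -380 cm.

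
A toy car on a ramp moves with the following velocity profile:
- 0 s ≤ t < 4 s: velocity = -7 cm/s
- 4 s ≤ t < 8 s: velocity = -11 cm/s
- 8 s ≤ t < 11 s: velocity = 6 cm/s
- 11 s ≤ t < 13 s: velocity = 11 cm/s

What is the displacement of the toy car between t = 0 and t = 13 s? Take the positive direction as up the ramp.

Net displacement equals the area under the velocity-time graph (areas below the axis count negative).
0–4 s: -7 × 4 = -28 cm
4–8 s: -11 × 4 = -44 cm
8–11 s: 6 × 3 = 18 cm
11–13 s: 11 × 2 = 22 cm
Net displacement = -32 cm

-32 cm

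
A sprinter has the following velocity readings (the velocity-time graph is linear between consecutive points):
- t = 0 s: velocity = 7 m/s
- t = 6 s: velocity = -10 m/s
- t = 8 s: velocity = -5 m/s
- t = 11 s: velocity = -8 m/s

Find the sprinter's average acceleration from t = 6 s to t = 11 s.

0.4 m/s²

Average acceleration = Δv/Δt = (-8 − -10)/(11 − 6) = 0.4 m/s².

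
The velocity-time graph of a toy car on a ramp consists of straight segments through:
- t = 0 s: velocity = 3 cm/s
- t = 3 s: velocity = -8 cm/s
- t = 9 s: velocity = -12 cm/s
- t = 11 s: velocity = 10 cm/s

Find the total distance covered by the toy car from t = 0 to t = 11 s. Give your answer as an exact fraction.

1783/22 cm

Distance (not displacement) is the total path length: add the absolute areas under v-t.
0–3 s: v = 0 at t = 9/11 s; triangle areas 27/22 + 96/11 = 219/22 cm
3–9 s: |½(-8 + -12)(6)| = 60 cm
9–11 s: v = 0 at t = 111/11 s; triangle areas 72/11 + 50/11 = 122/11 cm
Total distance = 1783/22 cm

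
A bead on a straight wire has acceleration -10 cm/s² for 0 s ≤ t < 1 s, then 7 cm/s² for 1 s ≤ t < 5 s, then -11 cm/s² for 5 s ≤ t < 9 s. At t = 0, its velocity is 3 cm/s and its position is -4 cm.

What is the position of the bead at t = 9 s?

On each constant-a segment, Δv = aΔt and Δx = v₀Δt + ½aΔt²; chain segment to segment.
0–1 s: v starts 3 cm/s; Δx = 3·1 + ½·-10·1² = -2 cm; v ends -7 cm/s.
1–5 s: v starts -7 cm/s; Δx = -7·4 + ½·7·4² = 28 cm; v ends 21 cm/s.
5–9 s: v starts 21 cm/s; Δx = 21·4 + ½·-11·4² = -4 cm; v ends -23 cm/s.
x(9) = -4 + Σ Δx = 18 cm.

18 cm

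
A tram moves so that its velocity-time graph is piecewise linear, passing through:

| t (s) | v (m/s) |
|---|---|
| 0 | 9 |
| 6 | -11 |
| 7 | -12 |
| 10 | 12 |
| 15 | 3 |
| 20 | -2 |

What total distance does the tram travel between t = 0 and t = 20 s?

Distance (not displacement) is the total path length: add the absolute areas under v-t.
0–6 s: v = 0 at t = 2.7 s; triangle areas 12.15 + 18.15 = 30.3 m
6–7 s: |½(-11 + -12)(1)| = 11.5 m
7–10 s: v = 0 at t = 8.5 s; triangle areas 9 + 9 = 18 m
10–15 s: |½(12 + 3)(5)| = 37.5 m
15–20 s: v = 0 at t = 18 s; triangle areas 4.5 + 2 = 6.5 m
Total distance = 103.8 m

103.8 m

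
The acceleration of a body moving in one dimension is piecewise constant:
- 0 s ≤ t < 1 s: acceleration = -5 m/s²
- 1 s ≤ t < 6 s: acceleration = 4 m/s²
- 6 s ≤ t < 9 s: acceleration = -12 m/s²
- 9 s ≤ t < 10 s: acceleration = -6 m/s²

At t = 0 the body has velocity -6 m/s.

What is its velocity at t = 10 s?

Δv equals the area under the a-t graph; then v = v₀ + Δv.
0–1 s: -5 × 1 = -5 m/s
1–6 s: 4 × 5 = 20 m/s
6–9 s: -12 × 3 = -36 m/s
9–10 s: -6 × 1 = -6 m/s
Δv = -27 m/s, so v(10) = -6 + (-27) = -33 m/s.

-33 m/s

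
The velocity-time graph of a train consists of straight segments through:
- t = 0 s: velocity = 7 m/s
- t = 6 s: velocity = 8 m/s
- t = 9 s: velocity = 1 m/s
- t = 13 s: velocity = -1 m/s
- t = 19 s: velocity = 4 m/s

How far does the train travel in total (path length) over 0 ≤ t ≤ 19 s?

Total distance travelled is ∫|v| dt — sum the magnitudes of each area piece.
0–6 s: |½(7 + 8)(6)| = 45 m
6–9 s: |½(8 + 1)(3)| = 13.5 m
9–13 s: v = 0 at t = 11 s; triangle areas 1 + 1 = 2 m
13–19 s: v = 0 at t = 14.2 s; triangle areas 0.6 + 9.6 = 10.2 m
Total distance = 70.7 m

70.7 m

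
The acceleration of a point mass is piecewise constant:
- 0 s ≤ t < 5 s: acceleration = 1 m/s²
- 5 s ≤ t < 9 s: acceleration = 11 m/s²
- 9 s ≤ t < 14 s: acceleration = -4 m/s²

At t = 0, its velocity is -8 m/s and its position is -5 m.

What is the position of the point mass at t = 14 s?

On each constant-a segment, Δv = aΔt and Δx = v₀Δt + ½aΔt²; chain segment to segment.
0–5 s: v starts -8 m/s; Δx = -8·5 + ½·1·5² = -27.5 m; v ends -3 m/s.
5–9 s: v starts -3 m/s; Δx = -3·4 + ½·11·4² = 76 m; v ends 41 m/s.
9–14 s: v starts 41 m/s; Δx = 41·5 + ½·-4·5² = 155 m; v ends 21 m/s.
x(14) = -5 + Σ Δx = 198.5 m.

198.5 m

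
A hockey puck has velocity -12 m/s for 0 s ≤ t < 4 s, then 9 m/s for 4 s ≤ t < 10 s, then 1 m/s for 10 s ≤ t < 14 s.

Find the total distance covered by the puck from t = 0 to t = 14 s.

106 m

Total distance travelled is ∫|v| dt — sum the magnitudes of each area piece.
0–4 s: |-12| × 4 = 48 m
4–10 s: |9| × 6 = 54 m
10–14 s: |1| × 4 = 4 m
Total distance = 106 m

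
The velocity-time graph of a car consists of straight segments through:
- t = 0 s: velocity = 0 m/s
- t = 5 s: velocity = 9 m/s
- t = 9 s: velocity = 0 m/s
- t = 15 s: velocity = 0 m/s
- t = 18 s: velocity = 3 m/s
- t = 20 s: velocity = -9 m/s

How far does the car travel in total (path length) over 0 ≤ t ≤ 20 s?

Distance (not displacement) is the total path length: add the absolute areas under v-t.
0–5 s: |½(0 + 9)(5)| = 22.5 m
5–9 s: |½(9 + 0)(4)| = 18 m
9–15 s: |0| × 6 = 0 m
15–18 s: |½(0 + 3)(3)| = 4.5 m
18–20 s: v = 0 at t = 18.5 s; triangle areas 0.75 + 6.75 = 7.5 m
Total distance = 52.5 m

52.5 m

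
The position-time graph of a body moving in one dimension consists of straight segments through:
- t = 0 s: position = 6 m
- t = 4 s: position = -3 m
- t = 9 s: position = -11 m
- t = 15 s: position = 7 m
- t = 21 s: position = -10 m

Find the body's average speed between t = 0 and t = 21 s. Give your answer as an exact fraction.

Average speed = (total path length)/(elapsed time); on a piecewise-linear x-t graph the path length is Σ|Δx|.
0–4 s: |Δx| = |-3 − 6| = 9 m
4–9 s: |Δx| = |-11 − -3| = 8 m
9–15 s: |Δx| = |7 − -11| = 18 m
15–21 s: |Δx| = |-10 − 7| = 17 m
Total path = 52 m; average speed = 52/21 = 52/21 m/s.

52/21 m/s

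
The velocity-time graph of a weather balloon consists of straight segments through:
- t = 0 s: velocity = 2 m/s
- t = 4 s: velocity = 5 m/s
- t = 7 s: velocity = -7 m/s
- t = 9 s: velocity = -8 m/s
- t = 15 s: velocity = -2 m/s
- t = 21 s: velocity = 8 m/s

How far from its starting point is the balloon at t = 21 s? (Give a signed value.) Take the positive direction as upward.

Displacement is the signed area under the v-t curve.
0–4 s: ½(2 + 5)(4) = 14 m
4–7 s: ½(5 + -7)(3) = -3 m
7–9 s: ½(-7 + -8)(2) = -15 m
9–15 s: ½(-8 + -2)(6) = -30 m
15–21 s: ½(-2 + 8)(6) = 18 m
Net displacement = -16 m

-16 m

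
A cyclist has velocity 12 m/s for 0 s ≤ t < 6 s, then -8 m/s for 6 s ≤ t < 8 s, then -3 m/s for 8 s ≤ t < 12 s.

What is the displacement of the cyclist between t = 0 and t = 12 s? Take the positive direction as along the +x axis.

44 m

Displacement is the signed area under the v-t curve.
0–6 s: 12 × 6 = 72 m
6–8 s: -8 × 2 = -16 m
8–12 s: -3 × 4 = -12 m
Net displacement = 44 m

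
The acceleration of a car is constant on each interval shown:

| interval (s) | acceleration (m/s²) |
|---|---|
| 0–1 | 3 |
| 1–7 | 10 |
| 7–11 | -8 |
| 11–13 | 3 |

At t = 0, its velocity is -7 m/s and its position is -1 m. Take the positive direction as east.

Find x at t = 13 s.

363.5 m

On each constant-a segment, Δv = aΔt and Δx = v₀Δt + ½aΔt²; chain segment to segment.
0–1 s: v starts -7 m/s; Δx = -7·1 + ½·3·1² = -5.5 m; v ends -4 m/s.
1–7 s: v starts -4 m/s; Δx = -4·6 + ½·10·6² = 156 m; v ends 56 m/s.
7–11 s: v starts 56 m/s; Δx = 56·4 + ½·-8·4² = 160 m; v ends 24 m/s.
11–13 s: v starts 24 m/s; Δx = 24·2 + ½·3·2² = 54 m; v ends 30 m/s.
x(13) = -1 + Σ Δx = 363.5 m.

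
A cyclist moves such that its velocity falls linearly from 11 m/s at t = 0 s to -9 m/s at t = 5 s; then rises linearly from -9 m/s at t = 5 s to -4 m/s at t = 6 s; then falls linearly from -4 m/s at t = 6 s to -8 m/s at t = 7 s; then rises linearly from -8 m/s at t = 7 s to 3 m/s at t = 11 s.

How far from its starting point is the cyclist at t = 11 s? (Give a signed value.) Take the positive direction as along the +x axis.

-17.5 m

Displacement is the signed area under the v-t curve.
0–5 s: ½(11 + -9)(5) = 5 m
5–6 s: ½(-9 + -4)(1) = -6.5 m
6–7 s: ½(-4 + -8)(1) = -6 m
7–11 s: ½(-8 + 3)(4) = -10 m
Net displacement = -17.5 m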